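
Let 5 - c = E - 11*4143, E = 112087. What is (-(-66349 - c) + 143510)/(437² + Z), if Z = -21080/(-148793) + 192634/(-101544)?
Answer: 1082940183396600/1442665524350303 ≈ 0.75065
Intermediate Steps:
Z = -13261021621/7554518196 (Z = -21080*(-1/148793) + 192634*(-1/101544) = 21080/148793 - 96317/50772 = -13261021621/7554518196 ≈ -1.7554)
c = -66509 (c = 5 - (112087 - 11*4143) = 5 - (112087 - 1*45573) = 5 - (112087 - 45573) = 5 - 1*66514 = 5 - 66514 = -66509)
(-(-66349 - c) + 143510)/(437² + Z) = (-(-66349 - 1*(-66509)) + 143510)/(437² - 13261021621/7554518196) = (-(-66349 + 66509) + 143510)/(190969 - 13261021621/7554518196) = (-1*160 + 143510)/(1442665524350303/7554518196) = (-160 + 143510)*(7554518196/1442665524350303) = 143350*(7554518196/1442665524350303) = 1082940183396600/1442665524350303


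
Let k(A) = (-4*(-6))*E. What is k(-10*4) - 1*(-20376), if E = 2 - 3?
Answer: 20352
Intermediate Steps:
E = -1
k(A) = -24 (k(A) = -4*(-6)*(-1) = 24*(-1) = -24)
k(-10*4) - 1*(-20376) = -24 - 1*(-20376) = -24 + 20376 = 20352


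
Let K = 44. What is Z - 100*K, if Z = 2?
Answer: -4398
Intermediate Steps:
Z - 100*K = 2 - 100*44 = 2 - 4400 = -4398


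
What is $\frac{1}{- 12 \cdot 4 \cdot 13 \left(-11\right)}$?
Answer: $\frac{1}{6864} \approx 0.00014569$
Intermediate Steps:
$\frac{1}{- 12 \cdot 4 \cdot 13 \left(-11\right)} = \frac{1}{\left(-12\right) 52 \left(-11\right)} = \frac{1}{\left(-624\right) \left(-11\right)} = \frac{1}{6864}$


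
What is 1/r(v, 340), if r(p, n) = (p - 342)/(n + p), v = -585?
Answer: 245/927 ≈ 0.26429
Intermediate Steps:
r(p, n) = (-342 + p)/(n + p)
1/r(v, 340) = 1/((-342 - 585)/(340 - 585)) = 1/(-927/(-245)) = 1/(-1/245*(-927)) = 1/(927/245) = 245/927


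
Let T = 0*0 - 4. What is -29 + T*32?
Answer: -157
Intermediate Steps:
T = -4 (T = 0 - 4 = -4)
-29 + T*32 = -29 - 4*32 = -29 - 128 = -157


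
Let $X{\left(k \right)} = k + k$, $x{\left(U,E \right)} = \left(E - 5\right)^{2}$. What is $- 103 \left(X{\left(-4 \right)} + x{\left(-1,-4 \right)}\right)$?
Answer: $-7519$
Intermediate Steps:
$x{\left(U,E \right)} = \left(-5 + E\right)^{2}$
$X{\left(k \right)} = 2 k$
$- 103 \left(X{\left(-4 \right)} + x{\left(-1,-4 \right)}\right) = - 103 \left(2 \left(-4\right) + \left(-5 - 4\right)^{2}\right) = - 103 \left(-8 + \left(-9\right)^{2}\right) = - 103 \left(-8 + 81\right) = \left(-103\right) 73 = -7519$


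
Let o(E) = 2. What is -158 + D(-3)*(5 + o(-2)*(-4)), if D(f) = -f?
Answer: -167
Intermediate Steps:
-158 + D(-3)*(5 + o(-2)*(-4)) = -158 + (-1*(-3))*(5 + 2*(-4)) = -158 + 3*(5 - 8) = -158 + 3*(-3) = -158 - 9 = -167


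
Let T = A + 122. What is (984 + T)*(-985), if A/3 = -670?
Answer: 890440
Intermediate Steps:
A = -2010 (A = 3*(-670) = -2010)
T = -1888 (T = -2010 + 122 = -1888)
(984 + T)*(-985) = (984 - 1888)*(-985) = -904*(-985) = 890440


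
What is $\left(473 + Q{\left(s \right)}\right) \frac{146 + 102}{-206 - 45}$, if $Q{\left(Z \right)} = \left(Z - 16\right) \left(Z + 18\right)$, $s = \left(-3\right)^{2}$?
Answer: $- \frac{70432}{251} \approx -280.61$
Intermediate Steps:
$s = 9$
$Q{\left(Z \right)} = \left(-16 + Z\right) \left(18 + Z\right)$
$\left(473 + Q{\left(s \right)}\right) \frac{146 + 102}{-206 - 45} = \left(473 + \left(-288 + 9^{2} + 2 \cdot 9\right)\right) \frac{146 + 102}{-206 - 45} = \left(473 + \left(-288 + 81 + 18\right)\right) \frac{248}{-251} = \left(473 - 189\right) 248 \left(- \frac{1}{251}\right) = 284 \left(- \frac{248}{251}\right) = - \frac{70432}{251}$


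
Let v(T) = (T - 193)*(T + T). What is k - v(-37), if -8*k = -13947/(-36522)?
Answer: -1657616489/97392 ≈ -17020.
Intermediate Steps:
k = -4649/97392 (k = -(-13947)/(8*(-36522)) = -(-13947)*(-1)/(8*36522) = -⅛*4649/12174 = -4649/97392 ≈ -0.047735)
v(T) = 2*T*(-193 + T) (v(T) = (-193 + T)*(2*T) = 2*T*(-193 + T))
k - v(-37) = -4649/97392 - 2*(-37)*(-193 - 37) = -4649/97392 - 2*(-37)*(-230) = -4649/97392 - 1*17020 = -4649/97392 - 17020 = -1657616489/97392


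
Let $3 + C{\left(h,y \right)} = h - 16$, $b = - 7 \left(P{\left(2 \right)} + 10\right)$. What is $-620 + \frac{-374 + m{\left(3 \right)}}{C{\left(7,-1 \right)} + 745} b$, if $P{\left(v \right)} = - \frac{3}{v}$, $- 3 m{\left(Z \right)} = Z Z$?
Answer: $- \frac{864057}{1466} \approx -589.4$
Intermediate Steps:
$m{\left(Z \right)} = - \frac{Z^{2}}{3}$ ($m{\left(Z \right)} = - \frac{Z Z}{3} = - \frac{Z^{2}}{3}$)
$b = - \frac{119}{2}$ ($b = - 7 \left(- \frac{3}{2} + 10\right) = \left(-7\right) \frac{17}{2} = - \frac{119}{2} \approx -59.5$)
$C{\left(h,y \right)} = -19 + h$ ($C{\left(h,y \right)} = -3 + \left(h - 16\right) = -3 + \left(-16 + h\right) = -19 + h$)
$-620 + \frac{-374 + m{\left(3 \right)}}{C{\left(7,-1 \right)} + 745} b = -620 + \frac{-374 - \frac{3^{2}}{3}}{\left(-19 + 7\right) + 745} \left(- \frac{119}{2}\right) = -620 + \frac{-374 - 3}{-12 + 745} \left(- \frac{119}{2}\right) = -620 + \frac{-374 - 3}{733} \left(- \frac{119}{2}\right) = -620 + \left(-377\right) \frac{1}{733} \left(- \frac{119}{2}\right) = -620 - - \frac{44863}{1466} = -620 + \frac{44863}{1466} = - \frac{864057}{1466}$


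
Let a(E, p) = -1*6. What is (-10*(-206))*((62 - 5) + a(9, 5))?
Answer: 105060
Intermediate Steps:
a(E, p) = -6
(-10*(-206))*((62 - 5) + a(9, 5)) = (-10*(-206))*((62 - 5) - 6) = 2060*(57 - 6) = 2060*51 = 105060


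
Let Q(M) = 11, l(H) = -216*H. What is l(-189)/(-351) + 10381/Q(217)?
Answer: 118321/143 ≈ 827.42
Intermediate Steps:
l(-189)/(-351) + 10381/Q(217) = -216*(-189)/(-351) + 10381/11 = 40824*(-1/351) + 10381*(1/11) = -1512/13 + 10381/11 = 118321/143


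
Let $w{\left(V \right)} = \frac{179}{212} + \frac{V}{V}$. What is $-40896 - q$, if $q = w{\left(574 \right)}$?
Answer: $- \frac{8670343}{212} \approx -40898.0$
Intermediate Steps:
$w{\left(V \right)} = \frac{391}{212}$ ($w{\left(V \right)} = 179 \cdot \frac{1}{212} + 1 = \frac{179}{212} + 1 = \frac{391}{212}$)
$q = \frac{391}{212} \approx 1.8443$
$-40896 - q = -40896 - \frac{391}{212} = - \frac{8670343}{212}$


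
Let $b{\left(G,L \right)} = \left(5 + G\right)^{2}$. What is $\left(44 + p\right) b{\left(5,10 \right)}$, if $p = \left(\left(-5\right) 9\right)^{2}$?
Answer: $206900$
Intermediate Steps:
$p = 2025$ ($p = \left(-45\right)^{2} = 2025$)
$\left(44 + p\right) b{\left(5,10 \right)} = \left(44 + 2025\right) \left(5 + 5\right)^{2} = 2069 \cdot 10^{2} = 2069 \cdot 100 = 206900$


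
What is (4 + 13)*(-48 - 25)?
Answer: -1241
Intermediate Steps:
(4 + 13)*(-48 - 25) = 17*(-73) = -1241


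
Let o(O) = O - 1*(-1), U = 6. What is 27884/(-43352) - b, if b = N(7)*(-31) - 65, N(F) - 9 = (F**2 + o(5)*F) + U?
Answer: 36311167/10838 ≈ 3350.4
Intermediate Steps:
o(O) = 1 + O (o(O) = O + 1 = 1 + O)
N(F) = 15 + F**2 + 6*F (N(F) = 9 + ((F**2 + (1 + 5)*F) + 6) = 9 + ((F**2 + 6*F) + 6) = 9 + (6 + F**2 + 6*F) = 15 + F**2 + 6*F)
b = -3351 (b = (15 + 7**2 + 6*7)*(-31) - 65 = (15 + 49 + 42)*(-31) - 65 = 106*(-31) - 65 = -3286 - 65 = -3351)
27884/(-43352) - b = 27884/(-43352) - 1*(-3351) = 27884*(-1/43352) + 3351 = -6971/10838 + 3351 = 36311167/10838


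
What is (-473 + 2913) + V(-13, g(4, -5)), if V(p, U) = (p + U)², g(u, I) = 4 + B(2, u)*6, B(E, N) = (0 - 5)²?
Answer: 22321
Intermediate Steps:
B(E, N) = 25 (B(E, N) = (-5)² = 25)
g(u, I) = 154 (g(u, I) = 4 + 25*6 = 4 + 150 = 154)
V(p, U) = (U + p)²
(-473 + 2913) + V(-13, g(4, -5)) = (-473 + 2913) + (154 - 13)² = 2440 + 141² = 2440 + 19881 = 22321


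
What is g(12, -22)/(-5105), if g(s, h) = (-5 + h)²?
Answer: -729/5105 ≈ -0.14280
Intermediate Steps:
g(12, -22)/(-5105) = (-5 - 22)²/(-5105) = (-27)²*(-1/5105) = 729*(-1/5105) = -729/5105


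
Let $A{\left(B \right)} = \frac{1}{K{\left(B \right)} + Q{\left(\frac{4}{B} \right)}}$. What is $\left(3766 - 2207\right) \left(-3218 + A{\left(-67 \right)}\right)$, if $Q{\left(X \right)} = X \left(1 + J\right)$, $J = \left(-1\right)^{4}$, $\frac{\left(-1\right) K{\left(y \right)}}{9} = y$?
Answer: $- \frac{202646002313}{40393} \approx -5.0169 \cdot 10^{6}$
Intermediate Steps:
$K{\left(y \right)} = - 9 y$
$J = 1$
$Q{\left(X \right)} = 2 X$ ($Q{\left(X \right)} = X \left(1 + 1\right) = X 2 = 2 X$)
$A{\left(B \right)} = \frac{1}{- 9 B + \frac{8}{B}}$ ($A{\left(B \right)} = \frac{1}{- 9 B + 2 \frac{4}{B}} = \frac{1}{- 9 B + \frac{8}{B}}$)
$\left(3766 - 2207\right) \left(-3218 + A{\left(-67 \right)}\right) = \left(3766 - 2207\right) \left(-3218 - \frac{67}{8 - 9 \left(-67\right)^{2}}\right) = 1559 \left(-3218 - \frac{67}{8 - 40401}\right) = 1559 \left(-3218 - \frac{67}{-40393}\right) = 1559 \left(-3218 - - \frac{67}{40393}\right) = 1559 \left(-3218 + \frac{67}{40393}\right) = 1559 \left(- \frac{129984607}{40393}\right) = - \frac{202646002313}{40393}$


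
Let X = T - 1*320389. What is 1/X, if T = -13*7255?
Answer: -1/414704 ≈ -2.4114e-6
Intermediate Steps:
T = -94315
X = -414704 (X = -94315 - 1*320389 = -94315 - 320389 = -414704)
1/X = 1/(-414704) = -1/414704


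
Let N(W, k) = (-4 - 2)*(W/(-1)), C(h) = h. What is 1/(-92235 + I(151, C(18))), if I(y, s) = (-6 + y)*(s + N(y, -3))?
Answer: 1/41745 ≈ 2.3955e-5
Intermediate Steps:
N(W, k) = 6*W (N(W, k) = -6*W*(-1) = -(-6)*W = 6*W)
I(y, s) = (-6 + y)*(s + 6*y)
1/(-92235 + I(151, C(18))) = 1/(-92235 + (-36*151 - 6*18 + 6*151**2 + 18*151)) = 1/(-92235 + (-5436 - 108 + 6*22801 + 2718)) = 1/(-92235 + (-5436 - 108 + 136806 + 2718)) = 1/(-92235 + 133980) = 1/41745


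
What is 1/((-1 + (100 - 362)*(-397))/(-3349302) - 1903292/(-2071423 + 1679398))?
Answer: 437670038850/2111308001953 ≈ 0.20730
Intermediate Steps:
1/((-1 + (100 - 362)*(-397))/(-3349302) - 1903292/(-2071423 + 1679398)) = 1/((-1 - 262*(-397))*(-1/3349302) - 1903292/(-392025)) = 1/((-1 + 104014)*(-1/3349302) - 1903292*(-1/392025)) = 1/(104013*(-1/3349302) + 1903292/392025) = 1/(-34671/1116434 + 1903292/392025) = 1/(2111308001953/437670038850) = 437670038850/2111308001953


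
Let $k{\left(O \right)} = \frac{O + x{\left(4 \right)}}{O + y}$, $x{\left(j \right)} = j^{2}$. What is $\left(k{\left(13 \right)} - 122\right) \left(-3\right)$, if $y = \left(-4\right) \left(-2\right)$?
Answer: $\frac{2533}{7} \approx 361.86$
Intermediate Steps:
$y = 8$
$k{\left(O \right)} = \frac{16 + O}{8 + O}$ ($k{\left(O \right)} = \frac{O + 4^{2}}{O + 8} = \frac{O + 16}{8 + O} = \frac{16 + O}{8 + O}$)
$\left(k{\left(13 \right)} - 122\right) \left(-3\right) = \left(\frac{16 + 13}{8 + 13} - 122\right) \left(-3\right) = \left(\frac{1}{21} \cdot 29 - 122\right) \left(-3\right) = \left(\frac{29}{21} - 122\right) \left(-3\right) = \left(- \frac{2533}{21}\right) \left(-3\right) = \frac{2533}{7}$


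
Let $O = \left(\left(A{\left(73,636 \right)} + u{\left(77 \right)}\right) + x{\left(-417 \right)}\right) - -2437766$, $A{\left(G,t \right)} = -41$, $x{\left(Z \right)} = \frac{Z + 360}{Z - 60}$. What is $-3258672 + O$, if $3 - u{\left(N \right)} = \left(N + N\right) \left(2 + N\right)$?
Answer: $- \frac{132464471}{159} \approx -8.3311 \cdot 10^{5}$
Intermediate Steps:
$x{\left(Z \right)} = \frac{360 + Z}{-60 + Z}$
$u{\left(N \right)} = 3 - 2 N \left(2 + N\right)$ ($u{\left(N \right)} = 3 - \left(N + N\right) \left(2 + N\right) = 3 - 2 N \left(2 + N\right)$)
$O = \frac{385664377}{159}$ ($O = \left(\left(-41 - \left(305 + 11858\right)\right) + \frac{360 - 417}{-60 - 417}\right) - -2437766 = \left(\left(-41 - 12163\right) + \frac{1}{-477} \left(-57\right)\right) + 2437766 = \left(\left(-41 - 12163\right) - - \frac{19}{159}\right) + 2437766 = \left(\left(-41 - 12163\right) + \frac{19}{159}\right) + 2437766 = \left(-12204 + \frac{19}{159}\right) + 2437766 = - \frac{1940417}{159} + 2437766 = \frac{385664377}{159} \approx 2.4256 \cdot 10^{6}$)
$-3258672 + O = -3258672 + \frac{385664377}{159} = - \frac{132464471}{159}$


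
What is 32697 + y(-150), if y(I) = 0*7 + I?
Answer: 32547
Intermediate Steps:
y(I) = I (y(I) = 0 + I = I)
32697 + y(-150) = 32697 - 150 = 32547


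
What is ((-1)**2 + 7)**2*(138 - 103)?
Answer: 2240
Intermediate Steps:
((-1)**2 + 7)**2*(138 - 103) = (1 + 7)**2*35 = 8**2*35 = 64*35 = 2240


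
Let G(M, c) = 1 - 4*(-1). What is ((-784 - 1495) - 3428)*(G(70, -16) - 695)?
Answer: 3937830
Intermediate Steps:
G(M, c) = 5 (G(M, c) = 1 + 4 = 5)
((-784 - 1495) - 3428)*(G(70, -16) - 695) = ((-784 - 1495) - 3428)*(5 - 695) = (-2279 - 3428)*(-690) = -5707*(-690) = 3937830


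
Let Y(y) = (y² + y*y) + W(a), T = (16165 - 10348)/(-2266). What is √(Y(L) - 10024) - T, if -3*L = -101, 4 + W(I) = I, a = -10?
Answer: 5817/2266 + 2*I*√17485/3 ≈ 2.5671 + 88.154*I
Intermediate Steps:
W(I) = -4 + I
L = 101/3 (L = -⅓*(-101) = 101/3 ≈ 33.667)
T = -5817/2266 (T = 5817*(-1/2266) = -5817/2266 ≈ -2.5671)
Y(y) = -14 + 2*y² (Y(y) = (y² + y*y) + (-4 - 10) = (y² + y²) - 14 = 2*y² - 14 = -14 + 2*y²)
√(Y(L) - 10024) - T = √((-14 + 2*(101/3)²) - 10024) - 1*(-5817/2266) = √((-14 + 2*(10201/9)) - 10024) + 5817/2266 = √((-14 + 20402/9) - 10024) + 5817/2266 = √(20276/9 - 10024) + 5817/2266 = √(-69940/9) + 5817/2266 = 2*I*√17485/3 + 5817/2266 = 5817/2266 + 2*I*√17485/3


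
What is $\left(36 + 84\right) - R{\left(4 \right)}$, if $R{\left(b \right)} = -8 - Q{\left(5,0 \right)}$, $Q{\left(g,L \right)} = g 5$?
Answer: $153$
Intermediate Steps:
$Q{\left(g,L \right)} = 5 g$
$R{\left(b \right)} = -33$ ($R{\left(b \right)} = -8 - 5 \cdot 5 = -8 - 25 = -33$)
$\left(36 + 84\right) - R{\left(4 \right)} = \left(36 + 84\right) - -33 = 120 + 33 = 153$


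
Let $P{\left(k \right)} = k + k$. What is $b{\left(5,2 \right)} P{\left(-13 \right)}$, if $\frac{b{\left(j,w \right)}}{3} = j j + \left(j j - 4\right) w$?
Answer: $-5226$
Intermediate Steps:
$P{\left(k \right)} = 2 k$
$b{\left(j,w \right)} = 3 j^{2} + 3 w \left(-4 + j^{2}\right)$ ($b{\left(j,w \right)} = 3 \left(j j + \left(j j - 4\right) w\right) = 3 \left(j^{2} + \left(j^{2} - 4\right) w\right) = 3 \left(j^{2} + \left(-4 + j^{2}\right) w\right) = 3 \left(j^{2} + w \left(-4 + j^{2}\right)\right) = 3 j^{2} + 3 w \left(-4 + j^{2}\right)$)
$b{\left(5,2 \right)} P{\left(-13 \right)} = \left(\left(-12\right) 2 + 3 \cdot 5^{2} + 3 \cdot 2 \cdot 5^{2}\right) 2 \left(-13\right) = \left(-24 + 3 \cdot 25 + 3 \cdot 2 \cdot 25\right) \left(-26\right) = \left(-24 + 75 + 150\right) \left(-26\right) = 201 \left(-26\right) = -5226$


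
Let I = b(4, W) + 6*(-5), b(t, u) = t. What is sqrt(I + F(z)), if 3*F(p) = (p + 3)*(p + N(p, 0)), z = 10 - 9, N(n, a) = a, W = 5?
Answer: I*sqrt(222)/3 ≈ 4.9666*I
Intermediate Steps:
z = 1
F(p) = p*(3 + p)/3 (F(p) = ((p + 3)*(p + 0))/3 = ((3 + p)*p)/3 = (p*(3 + p))/3 = p*(3 + p)/3)
I = -26 (I = 4 + 6*(-5) = 4 - 30 = -26)
sqrt(I + F(z)) = sqrt(-26 + (1/3)*1*(3 + 1)) = sqrt(-26 + (1/3)*1*4) = sqrt(-26 + 4/3) = sqrt(-74/3) = I*sqrt(222)/3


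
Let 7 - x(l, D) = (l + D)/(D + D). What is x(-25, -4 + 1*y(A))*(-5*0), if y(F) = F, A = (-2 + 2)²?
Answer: 0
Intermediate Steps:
A = 0 (A = 0² = 0)
x(l, D) = 7 - (D + l)/(2*D) (x(l, D) = 7 - (l + D)/(D + D) = 7 - (D + l)/(2*D))
x(-25, -4 + 1*y(A))*(-5*0) = ((-1*(-25) + 13*(-4 + 1*0))/(2*(-4 + 1*0)))*(-5*0) = ((25 + 13*(-4 + 0))/(2*(-4 + 0)))*0 = ((½)*(25 + 13*(-4))/(-4))*0 = ((½)*(-¼)*(25 - 52))*0 = ((½)*(-¼)*(-27))*0 = (27/8)*0 = 0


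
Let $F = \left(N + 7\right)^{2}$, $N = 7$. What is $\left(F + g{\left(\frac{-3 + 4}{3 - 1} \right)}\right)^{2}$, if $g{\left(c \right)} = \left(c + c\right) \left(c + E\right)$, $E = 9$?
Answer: $\frac{168921}{4} \approx 42230.0$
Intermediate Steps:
$g{\left(c \right)} = 2 c \left(9 + c\right)$ ($g{\left(c \right)} = \left(c + c\right) \left(c + 9\right) = 2 c \left(9 + c\right)$)
$F = 196$ ($F = \left(7 + 7\right)^{2} = 14^{2} = 196$)
$\left(F + g{\left(\frac{-3 + 4}{3 - 1} \right)}\right)^{2} = \left(196 + 2 \frac{-3 + 4}{3 - 1} \left(9 + \frac{-3 + 4}{3 - 1}\right)\right)^{2} = \left(196 + 2 \cdot 1 \cdot \frac{1}{2} \left(9 + 1 \cdot \frac{1}{2}\right)\right)^{2} = \left(196 + 2 \cdot \frac{1}{2} \left(9 + \frac{1}{2}\right)\right)^{2} = \left(196 + 2 \cdot \frac{1}{2} \cdot \frac{19}{2}\right)^{2} = \left(196 + \frac{19}{2}\right)^{2} = \left(\frac{411}{2}\right)^{2} = \frac{168921}{4}$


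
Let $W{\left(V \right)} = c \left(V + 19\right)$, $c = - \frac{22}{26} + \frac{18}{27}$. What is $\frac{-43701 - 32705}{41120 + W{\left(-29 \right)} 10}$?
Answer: $- \frac{1489917}{802190} \approx -1.8573$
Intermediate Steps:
$c = - \frac{7}{39}$ ($c = \left(-22\right) \frac{1}{26} + 18 \cdot \frac{1}{27} = - \frac{11}{13} + \frac{2}{3} = - \frac{7}{39} \approx -0.17949$)
$W{\left(V \right)} = - \frac{133}{39} - \frac{7 V}{39}$ ($W{\left(V \right)} = - \frac{7 \left(V + 19\right)}{39} = - \frac{7 \left(19 + V\right)}{39} = - \frac{133}{39} - \frac{7 V}{39}$)
$\frac{-43701 - 32705}{41120 + W{\left(-29 \right)} 10} = \frac{-43701 - 32705}{41120 + \left(- \frac{133}{39} - - \frac{203}{39}\right) 10} = - \frac{76406}{41120 + \left(- \frac{133}{39} + \frac{203}{39}\right) 10} = - \frac{76406}{41120 + \frac{70}{39} \cdot 10} = - \frac{76406}{41120 + \frac{700}{39}} = - \frac{76406}{\frac{1604380}{39}} = \left(-76406\right) \frac{39}{1604380} = - \frac{1489917}{802190}$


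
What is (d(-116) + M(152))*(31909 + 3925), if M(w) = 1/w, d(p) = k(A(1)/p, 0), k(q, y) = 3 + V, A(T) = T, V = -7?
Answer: -572401/4 ≈ -1.4310e+5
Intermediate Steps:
k(q, y) = -4 (k(q, y) = 3 - 7 = -4)
d(p) = -4
(d(-116) + M(152))*(31909 + 3925) = (-4 + 1/152)*(31909 + 3925) = (-4 + 1/152)*35834 = -607/152*35834 = -572401/4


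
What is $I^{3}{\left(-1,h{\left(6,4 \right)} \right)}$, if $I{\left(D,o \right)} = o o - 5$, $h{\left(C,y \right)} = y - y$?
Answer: $-125$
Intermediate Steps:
$h{\left(C,y \right)} = 0$
$I{\left(D,o \right)} = -5 + o^{2}$ ($I{\left(D,o \right)} = o^{2} - 5 = -5 + o^{2}$)
$I^{3}{\left(-1,h{\left(6,4 \right)} \right)} = \left(-5 + 0^{2}\right)^{3} = \left(-5 + 0\right)^{3} = \left(-5\right)^{3} = -125$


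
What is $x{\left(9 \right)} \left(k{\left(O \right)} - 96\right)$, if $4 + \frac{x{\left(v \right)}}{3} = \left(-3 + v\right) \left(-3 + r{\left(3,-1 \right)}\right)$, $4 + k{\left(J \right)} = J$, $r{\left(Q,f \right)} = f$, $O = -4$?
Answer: $8736$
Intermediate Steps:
$k{\left(J \right)} = -4 + J$
$x{\left(v \right)} = 24 - 12 v$ ($x{\left(v \right)} = -12 + 3 \left(-3 + v\right) \left(-3 - 1\right) = -12 + 3 \left(-3 + v\right) \left(-4\right) = -12 + 3 \left(12 - 4 v\right) = -12 - \left(-36 + 12 v\right) = 24 - 12 v$)
$x{\left(9 \right)} \left(k{\left(O \right)} - 96\right) = \left(24 - 108\right) \left(\left(-4 - 4\right) - 96\right) = \left(24 - 108\right) \left(-8 - 96\right) = \left(-84\right) \left(-104\right) = 8736$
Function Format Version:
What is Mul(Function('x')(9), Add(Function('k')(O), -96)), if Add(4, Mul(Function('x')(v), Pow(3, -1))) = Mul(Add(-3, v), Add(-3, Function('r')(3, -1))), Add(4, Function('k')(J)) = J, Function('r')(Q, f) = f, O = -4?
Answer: 8736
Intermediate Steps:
Function('k')(J) = Add(-4, J)
Function('x')(v) = Add(24, Mul(-12, v)) (Function('x')(v) = Add(-12, Mul(3, Mul(Add(-3, v), Add(-3, -1)))) = Add(-12, Mul(3, Mul(Add(-3, v), -4))) = Add(-12, Mul(3, Add(12, Mul(-4, v)))) = Add(-12, Add(36, Mul(-12, v))) = Add(24, Mul(-12, v)))
Mul(Function('x')(9), Add(Function('k')(O), -96)) = Mul(Add(24, Mul(-12, 9)), Add(Add(-4, -4), -96)) = Mul(Add(24, -108), Add(-8, -96)) = Mul(-84, -104) = 8736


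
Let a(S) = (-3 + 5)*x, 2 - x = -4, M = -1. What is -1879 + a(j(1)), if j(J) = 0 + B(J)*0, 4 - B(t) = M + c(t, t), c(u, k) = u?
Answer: -1867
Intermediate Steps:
B(t) = 5 - t (B(t) = 4 - (-1 + t) = 4 + (1 - t) = 5 - t)
x = 6 (x = 2 - 1*(-4) = 2 + 4 = 6)
j(J) = 0 (j(J) = 0 + (5 - J)*0 = 0 + 0 = 0)
a(S) = 12 (a(S) = (-3 + 5)*6 = 2*6 = 12)
-1879 + a(j(1)) = -1879 + 12 = -1867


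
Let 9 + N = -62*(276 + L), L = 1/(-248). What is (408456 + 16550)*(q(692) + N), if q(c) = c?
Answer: -13964634645/2 ≈ -6.9823e+9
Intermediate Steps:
L = -1/248 ≈ -0.0040323
N = -68483/4 (N = -9 - 62*(276 - 1/248) = -9 - 62*68447/248 = -9 - 68447/4 = -68483/4 ≈ -17121.)
(408456 + 16550)*(q(692) + N) = (408456 + 16550)*(692 - 68483/4) = 425006*(-65715/4) = -13964634645/2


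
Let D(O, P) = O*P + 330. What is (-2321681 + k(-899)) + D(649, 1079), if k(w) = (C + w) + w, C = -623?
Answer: -1623501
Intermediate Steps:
D(O, P) = 330 + O*P
k(w) = -623 + 2*w (k(w) = (-623 + w) + w = -623 + 2*w)
(-2321681 + k(-899)) + D(649, 1079) = (-2321681 + (-623 + 2*(-899))) + (330 + 649*1079) = (-2321681 + (-623 - 1798)) + (330 + 700271) = (-2321681 - 2421) + 700601 = -2324102 + 700601 = -1623501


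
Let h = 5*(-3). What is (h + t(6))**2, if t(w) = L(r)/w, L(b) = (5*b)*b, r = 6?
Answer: 225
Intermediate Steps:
L(b) = 5*b**2
t(w) = 180/w (t(w) = (5*6**2)/w = (5*36)/w = 180/w)
h = -15
(h + t(6))**2 = (-15 + 180/6)**2 = (-15 + 180*(1/6))**2 = (-15 + 30)**2 = 15**2 = 225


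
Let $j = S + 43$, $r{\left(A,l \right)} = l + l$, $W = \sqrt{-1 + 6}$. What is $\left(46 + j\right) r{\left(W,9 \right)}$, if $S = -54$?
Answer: $630$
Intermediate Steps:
$W = \sqrt{5} \approx 2.2361$
$r{\left(A,l \right)} = 2 l$
$j = -11$ ($j = -54 + 43 = -11$)
$\left(46 + j\right) r{\left(W,9 \right)} = \left(46 - 11\right) 2 \cdot 9 = 35 \cdot 18 = 630$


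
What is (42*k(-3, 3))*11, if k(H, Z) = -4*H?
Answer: 5544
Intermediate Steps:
(42*k(-3, 3))*11 = (42*(-4*(-3)))*11 = (42*12)*11 = 504*11 = 5544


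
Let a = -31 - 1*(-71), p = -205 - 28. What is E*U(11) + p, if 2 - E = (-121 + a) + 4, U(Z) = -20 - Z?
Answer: -2682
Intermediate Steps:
p = -233
a = 40 (a = -31 + 71 = 40)
E = 79 (E = 2 - ((-121 + 40) + 4) = 2 - (-81 + 4) = 2 - 1*(-77) = 2 + 77 = 79)
E*U(11) + p = 79*(-20 - 1*11) - 233 = 79*(-20 - 11) - 233 = 79*(-31) - 233 = -2449 - 233 = -2682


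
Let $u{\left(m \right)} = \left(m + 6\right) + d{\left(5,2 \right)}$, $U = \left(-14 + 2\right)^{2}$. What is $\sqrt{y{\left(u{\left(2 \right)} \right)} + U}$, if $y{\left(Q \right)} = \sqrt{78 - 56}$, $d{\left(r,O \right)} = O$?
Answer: $\sqrt{144 + \sqrt{22}} \approx 12.194$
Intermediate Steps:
$U = 144$ ($U = \left(-12\right)^{2} = 144$)
$u{\left(m \right)} = 8 + m$ ($u{\left(m \right)} = \left(m + 6\right) + 2 = \left(6 + m\right) + 2 = 8 + m$)
$y{\left(Q \right)} = \sqrt{22}$
$\sqrt{y{\left(u{\left(2 \right)} \right)} + U} = \sqrt{\sqrt{22} + 144} = \sqrt{144 + \sqrt{22}}$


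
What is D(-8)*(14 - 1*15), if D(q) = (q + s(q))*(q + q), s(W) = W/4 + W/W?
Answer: -144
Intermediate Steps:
s(W) = 1 + W/4 (s(W) = W*(1/4) + 1 = W/4 + 1 = 1 + W/4)
D(q) = 2*q*(1 + 5*q/4) (D(q) = (q + (1 + q/4))*(q + q) = (1 + 5*q/4)*(2*q) = 2*q*(1 + 5*q/4))
D(-8)*(14 - 1*15) = ((1/2)*(-8)*(4 + 5*(-8)))*(14 - 1*15) = ((1/2)*(-8)*(4 - 40))*(14 - 15) = ((1/2)*(-8)*(-36))*(-1) = 144*(-1) = -144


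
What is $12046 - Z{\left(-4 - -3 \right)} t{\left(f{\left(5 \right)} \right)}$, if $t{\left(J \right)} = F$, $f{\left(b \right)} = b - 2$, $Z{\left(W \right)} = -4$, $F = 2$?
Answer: $12054$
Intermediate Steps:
$f{\left(b \right)} = -2 + b$ ($f{\left(b \right)} = b - 2 = -2 + b$)
$t{\left(J \right)} = 2$
$12046 - Z{\left(-4 - -3 \right)} t{\left(f{\left(5 \right)} \right)} = 12046 - \left(-4\right) 2 = 12046 - -8 = 12046 + 8 = 12054$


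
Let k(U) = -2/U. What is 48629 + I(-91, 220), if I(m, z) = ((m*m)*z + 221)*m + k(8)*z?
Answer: -165757157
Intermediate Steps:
I(m, z) = -z/4 + m*(221 + z*m²) (I(m, z) = ((m*m)*z + 221)*m + (-2/8)*z = (m²*z + 221)*m + (-2*⅛)*z = (z*m² + 221)*m - z/4 = (221 + z*m²)*m - z/4 = m*(221 + z*m²) - z/4 = -z/4 + m*(221 + z*m²))
48629 + I(-91, 220) = 48629 + (221*(-91) - ¼*220 + 220*(-91)³) = 48629 + (-20111 - 55 + 220*(-753571)) = 48629 + (-20111 - 55 - 165785620) = 48629 - 165805786 = -165757157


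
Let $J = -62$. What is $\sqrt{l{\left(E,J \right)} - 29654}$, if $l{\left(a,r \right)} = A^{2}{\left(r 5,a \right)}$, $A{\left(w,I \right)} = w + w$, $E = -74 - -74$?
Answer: $\sqrt{354746} \approx 595.61$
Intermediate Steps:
$E = 0$ ($E = -74 + 74 = 0$)
$A{\left(w,I \right)} = 2 w$
$l{\left(a,r \right)} = 100 r^{2}$ ($l{\left(a,r \right)} = \left(2 r 5\right)^{2} = \left(2 \cdot 5 r\right)^{2} = \left(10 r\right)^{2} = 100 r^{2}$)
$\sqrt{l{\left(E,J \right)} - 29654} = \sqrt{100 \left(-62\right)^{2} - 29654} = \sqrt{100 \cdot 3844 - 29654} = \sqrt{384400 - 29654} = \sqrt{354746}$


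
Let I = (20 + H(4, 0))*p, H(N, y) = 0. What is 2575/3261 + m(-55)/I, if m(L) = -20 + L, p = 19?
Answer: 146785/247836 ≈ 0.59227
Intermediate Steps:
I = 380 (I = (20 + 0)*19 = 20*19 = 380)
2575/3261 + m(-55)/I = 2575/3261 + (-20 - 55)/380 = 2575*(1/3261) - 75*1/380 = 2575/3261 - 15/76 = 146785/247836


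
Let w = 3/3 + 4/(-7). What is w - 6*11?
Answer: -459/7 ≈ -65.571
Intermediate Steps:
w = 3/7 (w = 3*(⅓) + 4*(-⅐) = 1 - 4/7 = 3/7 ≈ 0.42857)
w - 6*11 = 3/7 - 6*11 = 3/7 - 66 = -459/7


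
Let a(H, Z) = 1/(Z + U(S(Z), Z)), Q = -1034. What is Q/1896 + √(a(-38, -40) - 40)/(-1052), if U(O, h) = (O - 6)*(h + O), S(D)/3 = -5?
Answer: -517/948 - I*√49727885/1172980 ≈ -0.54536 - 0.0060119*I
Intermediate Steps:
S(D) = -15 (S(D) = 3*(-5) = -15)
U(O, h) = (-6 + O)*(O + h)
a(H, Z) = 1/(315 - 20*Z) (a(H, Z) = 1/(Z + ((-15)² - 6*(-15) - 6*Z - 15*Z)) = 1/(Z + (225 + 90 - 6*Z - 15*Z)) = 1/(Z + (315 - 21*Z)) = 1/(315 - 20*Z))
Q/1896 + √(a(-38, -40) - 40)/(-1052) = -1034/1896 + √(-1/(-315 + 20*(-40)) - 40)/(-1052) = -1034*1/1896 + √(-1/(-315 - 800) - 40)*(-1/1052) = -517/948 + √(-1/(-1115) - 40)*(-1/1052) = -517/948 + √(-1*(-1/1115) - 40)*(-1/1052) = -517/948 + √(1/1115 - 40)*(-1/1052) = -517/948 + √(-44599/1115)*(-1/1052) = -517/948 + (I*√49727885/1115)*(-1/1052) = -517/948 - I*√49727885/1172980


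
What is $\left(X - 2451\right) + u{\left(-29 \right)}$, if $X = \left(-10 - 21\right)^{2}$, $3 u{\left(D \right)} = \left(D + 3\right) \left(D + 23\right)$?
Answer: $-1438$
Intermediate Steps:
$u{\left(D \right)} = \frac{\left(3 + D\right) \left(23 + D\right)}{3}$ ($u{\left(D \right)} = \frac{\left(D + 3\right) \left(D + 23\right)}{3} = \frac{\left(3 + D\right) \left(23 + D\right)}{3}$)
$X = 961$ ($X = \left(-31\right)^{2} = 961$)
$\left(X - 2451\right) + u{\left(-29 \right)} = \left(961 - 2451\right) + \left(23 + \frac{\left(-29\right)^{2}}{3} + \frac{26}{3} \left(-29\right)\right) = -1490 + \left(23 + \frac{1}{3} \cdot 841 - \frac{754}{3}\right) = -1490 + \left(23 + \frac{841}{3} - \frac{754}{3}\right) = -1490 + 52 = -1438$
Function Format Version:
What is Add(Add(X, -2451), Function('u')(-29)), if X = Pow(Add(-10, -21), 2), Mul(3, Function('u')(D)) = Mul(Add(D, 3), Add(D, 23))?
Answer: -1438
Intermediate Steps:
Function('u')(D) = Mul(Rational(1, 3), Add(3, D), Add(23, D)) (Function('u')(D) = Mul(Rational(1, 3), Mul(Add(D, 3), Add(D, 23))) = Mul(Rational(1, 3), Mul(Add(3, D), Add(23, D))) = Mul(Rational(1, 3), Add(3, D), Add(23, D)))
X = 961 (X = Pow(-31, 2) = 961)
Add(Add(X, -2451), Function('u')(-29)) = Add(Add(961, -2451), Add(23, Mul(Rational(1, 3), Pow(-29, 2)), Mul(Rational(26, 3), -29))) = Add(-1490, Add(23, Mul(Rational(1, 3), 841), Rational(-754, 3))) = Add(-1490, Add(23, Rational(841, 3), Rational(-754, 3))) = Add(-1490, 52) = -1438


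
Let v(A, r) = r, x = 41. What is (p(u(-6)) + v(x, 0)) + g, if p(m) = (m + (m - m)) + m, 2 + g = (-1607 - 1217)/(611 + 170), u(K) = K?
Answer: -13758/781 ≈ -17.616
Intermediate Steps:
g = -4386/781 (g = -2 + (-1607 - 1217)/(611 + 170) = -2 - 2824/781 = -4386/781 ≈ -5.6159)
p(m) = 2*m (p(m) = (m + 0) + m = m + m = 2*m)
(p(u(-6)) + v(x, 0)) + g = (2*(-6) + 0) - 4386/781 = (-12 + 0) - 4386/781 = -12 - 4386/781 = -13758/781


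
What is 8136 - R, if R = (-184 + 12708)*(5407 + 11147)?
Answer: -207314160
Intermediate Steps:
R = 207322296 (R = 12524*16554 = 207322296)
8136 - R = 8136 - 1*207322296 = 8136 - 207322296 = -207314160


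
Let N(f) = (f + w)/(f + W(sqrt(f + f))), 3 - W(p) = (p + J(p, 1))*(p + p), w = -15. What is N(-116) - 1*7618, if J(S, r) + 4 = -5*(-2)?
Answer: -132565927/17401 - 1048*I*sqrt(58)/52203 ≈ -7618.3 - 0.15289*I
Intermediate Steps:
J(S, r) = 6 (J(S, r) = -4 - 5*(-2) = -4 + 10 = 6)
W(p) = 3 - 2*p*(6 + p) (W(p) = 3 - (p + 6)*(p + p) = 3 - (6 + p)*2*p = 3 - 2*p*(6 + p))
N(f) = (-15 + f)/(3 - 3*f - 12*sqrt(2)*sqrt(f)) (N(f) = (f - 15)/(f + (3 - 12*sqrt(f + f) - 4*f)) = (-15 + f)/(f + (3 - 12*sqrt(2)*sqrt(f) - 2*2*f)) = (-15 + f)/(f + (3 - 12*sqrt(2)*sqrt(f) - 4*f)) = (-15 + f)/(f + (3 - 4*f - 12*sqrt(2)*sqrt(f))) = (-15 + f)/(3 - 3*f - 12*sqrt(2)*sqrt(f)))
N(-116) - 1*7618 = (15 - 1*(-116))/(3*(-1 - 116 + 4*sqrt(2)*sqrt(-116))) - 1*7618 = (15 + 116)/(3*(-1 - 116 + 4*sqrt(2)*(2*I*sqrt(29)))) - 7618 = (1/3)*131/(-1 - 116 + 8*I*sqrt(58)) - 7618 = (1/3)*131/(-117 + 8*I*sqrt(58)) - 7618 = 131/(3*(-117 + 8*I*sqrt(58))) - 7618 = -7618 + 131/(3*(-117 + 8*I*sqrt(58)))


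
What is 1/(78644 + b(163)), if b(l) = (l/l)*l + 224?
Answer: 1/79031 ≈ 1.2653e-5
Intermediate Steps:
b(l) = 224 + l (b(l) = 1*l + 224 = l + 224 = 224 + l)
1/(78644 + b(163)) = 1/(78644 + (224 + 163)) = 1/(78644 + 387) = 1/79031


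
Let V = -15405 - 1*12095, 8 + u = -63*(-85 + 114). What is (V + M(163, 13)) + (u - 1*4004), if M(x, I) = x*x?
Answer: -6770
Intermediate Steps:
u = -1835 (u = -8 - 63*(-85 + 114) = -8 - 63*29 = -8 - 1827 = -1835)
V = -27500 (V = -15405 - 12095 = -27500)
M(x, I) = x**2
(V + M(163, 13)) + (u - 1*4004) = (-27500 + 163**2) + (-1835 - 1*4004) = (-27500 + 26569) + (-1835 - 4004) = -931 - 5839 = -6770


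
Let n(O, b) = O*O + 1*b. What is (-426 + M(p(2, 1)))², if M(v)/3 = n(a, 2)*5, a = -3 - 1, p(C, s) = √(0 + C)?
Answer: 24336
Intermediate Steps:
p(C, s) = √C
a = -4
n(O, b) = b + O² (n(O, b) = O² + b = b + O²)
M(v) = 270 (M(v) = 3*((2 + (-4)²)*5) = 3*((2 + 16)*5) = 3*(18*5) = 3*90 = 270)
(-426 + M(p(2, 1)))² = (-426 + 270)² = (-156)² = 24336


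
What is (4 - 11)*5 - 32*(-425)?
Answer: 13565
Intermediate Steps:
(4 - 11)*5 - 32*(-425) = -7*5 + 13600 = -35 + 13600 = 13565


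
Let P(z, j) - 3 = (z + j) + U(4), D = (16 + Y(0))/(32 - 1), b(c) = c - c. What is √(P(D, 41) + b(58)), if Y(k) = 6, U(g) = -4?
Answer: √39122/31 ≈ 6.3804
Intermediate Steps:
b(c) = 0
D = 22/31 (D = (16 + 6)/(32 - 1) = 22/31 ≈ 0.70968)
P(z, j) = -1 + j + z (P(z, j) = 3 + ((z + j) - 4) = 3 + ((j + z) - 4) = 3 + (-4 + j + z) = -1 + j + z)
√(P(D, 41) + b(58)) = √((-1 + 41 + 22/31) + 0) = √(1262/31 + 0) = √(1262/31) = √39122/31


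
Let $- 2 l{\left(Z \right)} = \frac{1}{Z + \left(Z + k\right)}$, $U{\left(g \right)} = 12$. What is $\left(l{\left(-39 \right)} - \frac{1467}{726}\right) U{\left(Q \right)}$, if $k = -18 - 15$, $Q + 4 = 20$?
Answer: $- \frac{108316}{4477} \approx -24.194$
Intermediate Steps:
$Q = 16$ ($Q = -4 + 20 = 16$)
$k = -33$
$l{\left(Z \right)} = - \frac{1}{2 \left(-33 + 2 Z\right)}$ ($l{\left(Z \right)} = - \frac{1}{2 \left(Z + \left(Z - 33\right)\right)} = - \frac{1}{2 \left(Z + \left(-33 + Z\right)\right)} = - \frac{1}{2 \left(-33 + 2 Z\right)}$)
$\left(l{\left(-39 \right)} - \frac{1467}{726}\right) U{\left(Q \right)} = \left(- \frac{1}{-66 + 4 \left(-39\right)} - \frac{1467}{726}\right) 12 = \left(- \frac{1}{-66 - 156} - \frac{489}{242}\right) 12 = \left(- \frac{1}{-222} - \frac{489}{242}\right) 12 = \left(\left(-1\right) \left(- \frac{1}{222}\right) - \frac{489}{242}\right) 12 = \left(\frac{1}{222} - \frac{489}{242}\right) 12 = \left(- \frac{27079}{13431}\right) 12 = - \frac{108316}{4477}$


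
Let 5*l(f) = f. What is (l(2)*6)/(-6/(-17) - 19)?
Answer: -204/1585 ≈ -0.12871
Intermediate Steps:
l(f) = f/5
(l(2)*6)/(-6/(-17) - 19) = (((⅕)*2)*6)/(-6/(-17) - 19) = ((⅖)*6)/(-6*(-1/17) - 19) = 12/(5*(6/17 - 19)) = 12/(5*(-317/17)) = (12/5)*(-17/317) = -204/1585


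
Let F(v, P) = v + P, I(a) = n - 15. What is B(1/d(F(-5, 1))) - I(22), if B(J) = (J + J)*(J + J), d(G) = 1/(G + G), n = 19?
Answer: 252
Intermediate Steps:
I(a) = 4 (I(a) = 19 - 15 = 4)
F(v, P) = P + v
d(G) = 1/(2*G)
B(J) = 4*J² (B(J) = (2*J)*(2*J) = 4*J²)
B(1/d(F(-5, 1))) - I(22) = 4*(1/(1/(2*(1 - 5))))² - 1*4 = 4*(1/((½)/(-4)))² - 4 = 4*(1/((½)*(-¼)))² - 4 = 4*(1/(-⅛))² - 4 = 4*(-8)² - 4 = 4*64 - 4 = 256 - 4 = 252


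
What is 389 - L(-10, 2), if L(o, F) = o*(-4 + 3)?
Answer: 379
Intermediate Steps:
L(o, F) = -o (L(o, F) = o*(-1) = -o)
389 - L(-10, 2) = 389 - (-1)*(-10) = 389 - 1*10 = 389 - 10 = 379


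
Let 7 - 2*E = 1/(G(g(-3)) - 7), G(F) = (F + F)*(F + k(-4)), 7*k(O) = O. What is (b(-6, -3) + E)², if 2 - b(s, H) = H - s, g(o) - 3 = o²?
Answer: 21846276/3500641 ≈ 6.2406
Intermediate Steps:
k(O) = O/7
g(o) = 3 + o²
b(s, H) = 2 + s - H (b(s, H) = 2 - (H - s) = 2 + (s - H) = 2 + s - H)
G(F) = 2*F*(-4/7 + F) (G(F) = (F + F)*(F + (⅐)*(-4)) = (2*F)*(F - 4/7) = (2*F)*(-4/7 + F) = 2*F*(-4/7 + F))
E = 6545/1871 (E = 7/2 - 1/(2*(2*(3 + (-3)²)*(-4 + 7*(3 + (-3)²))/7 - 7)) = 7/2 - 1/(2*(2*(3 + 9)*(-4 + 7*(3 + 9))/7 - 7)) = 7/2 - 1/(2*((2/7)*12*(-4 + 7*12) - 7)) = 7/2 - 1/(2*((2/7)*12*(-4 + 84) - 7)) = 7/2 - 1/(2*((2/7)*12*80 - 7)) = 7/2 - 1/(2*(1920/7 - 7)) = 7/2 - 1/(2*1871/7) = 7/2 - ½*7/1871 = 7/2 - 7/3742 = 6545/1871 ≈ 3.4981)
(b(-6, -3) + E)² = ((2 - 6 - 1*(-3)) + 6545/1871)² = ((2 - 6 + 3) + 6545/1871)² = (-1 + 6545/1871)² = (4674/1871)² = 21846276/3500641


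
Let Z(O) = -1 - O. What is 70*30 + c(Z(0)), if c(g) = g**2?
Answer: 2101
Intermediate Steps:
70*30 + c(Z(0)) = 70*30 + (-1 - 1*0)**2 = 2100 + (-1 + 0)**2 = 2100 + (-1)**2 = 2100 + 1 = 2101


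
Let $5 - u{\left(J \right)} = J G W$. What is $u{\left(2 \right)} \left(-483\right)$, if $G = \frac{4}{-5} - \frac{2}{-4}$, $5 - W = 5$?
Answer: $-2415$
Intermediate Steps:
$W = 0$ ($W = 5 - 5 = 0$)
$G = - \frac{3}{10}$ ($G = 4 \left(- \frac{1}{5}\right) - - \frac{1}{2} = - \frac{4}{5} + \frac{1}{2} = - \frac{3}{10} \approx -0.3$)
$u{\left(J \right)} = 5$ ($u{\left(J \right)} = 5 - J \left(- \frac{3}{10}\right) 0 = 5 - - \frac{3 J}{10} \cdot 0 = 5 - 0 = 5 + 0 = 5$)
$u{\left(2 \right)} \left(-483\right) = 5 \left(-483\right) = -2415$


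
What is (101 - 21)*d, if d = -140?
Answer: -11200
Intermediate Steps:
(101 - 21)*d = (101 - 21)*(-140) = 80*(-140) = -11200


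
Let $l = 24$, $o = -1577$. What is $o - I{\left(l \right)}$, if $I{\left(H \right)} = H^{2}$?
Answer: $-2153$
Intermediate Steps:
$o - I{\left(l \right)} = -1577 - 24^{2} = -1577 - 576 = -2153$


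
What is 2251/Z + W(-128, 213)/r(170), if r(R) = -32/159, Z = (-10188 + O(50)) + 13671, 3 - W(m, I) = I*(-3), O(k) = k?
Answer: -180284771/56528 ≈ -3189.3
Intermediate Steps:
W(m, I) = 3 + 3*I (W(m, I) = 3 - I*(-3) = 3 - (-3)*I = 3 + 3*I)
Z = 3533 (Z = (-10188 + 50) + 13671 = -10138 + 13671 = 3533)
r(R) = -32/159 (r(R) = -32*1/159 = -32/159)
2251/Z + W(-128, 213)/r(170) = 2251/3533 + (3 + 3*213)/(-32/159) = 2251*(1/3533) + (3 + 639)*(-159/32) = 2251/3533 + 642*(-159/32) = 2251/3533 - 51039/16 = -180284771/56528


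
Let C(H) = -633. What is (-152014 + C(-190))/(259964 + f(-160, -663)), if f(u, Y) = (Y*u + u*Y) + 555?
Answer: -152647/472679 ≈ -0.32294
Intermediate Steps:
f(u, Y) = 555 + 2*Y*u (f(u, Y) = (Y*u + Y*u) + 555 = 2*Y*u + 555 = 555 + 2*Y*u)
(-152014 + C(-190))/(259964 + f(-160, -663)) = (-152014 - 633)/(259964 + (555 + 2*(-663)*(-160))) = -152647/(259964 + (555 + 212160)) = -152647/(259964 + 212715) = -152647/472679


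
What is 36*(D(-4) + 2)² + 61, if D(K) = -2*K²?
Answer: 32461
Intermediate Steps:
36*(D(-4) + 2)² + 61 = 36*(-2*(-4)² + 2)² + 61 = 36*(-2*16 + 2)² + 61 = 36*(-32 + 2)² + 61 = 36*(-30)² + 61 = 36*900 + 61 = 32400 + 61 = 32461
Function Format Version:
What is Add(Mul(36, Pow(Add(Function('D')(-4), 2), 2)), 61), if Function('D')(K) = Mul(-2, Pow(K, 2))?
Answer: 32461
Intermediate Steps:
Add(Mul(36, Pow(Add(Function('D')(-4), 2), 2)), 61) = Add(Mul(36, Pow(Add(Mul(-2, Pow(-4, 2)), 2), 2)), 61) = Add(Mul(36, Pow(Add(Mul(-2, 16), 2), 2)), 61) = Add(Mul(36, Pow(Add(-32, 2), 2)), 61) = Add(Mul(36, Pow(-30, 2)), 61) = Add(Mul(36, 900), 61) = Add(32400, 61) = 32461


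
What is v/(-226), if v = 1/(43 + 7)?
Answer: -1/11300 ≈ -8.8496e-5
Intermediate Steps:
v = 1/50 ≈ 0.020000
v/(-226) = (1/50)/(-226) = -1/226*1/50 = -1/11300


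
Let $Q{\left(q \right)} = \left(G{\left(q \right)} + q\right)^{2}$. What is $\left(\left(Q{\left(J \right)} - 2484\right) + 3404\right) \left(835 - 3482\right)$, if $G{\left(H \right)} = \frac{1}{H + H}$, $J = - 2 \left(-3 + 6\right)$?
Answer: $- \frac{364780423}{144} \approx -2.5332 \cdot 10^{6}$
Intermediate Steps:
$J = -6$ ($J = \left(-2\right) 3 = -6$)
$G{\left(H \right)} = \frac{1}{2 H}$
$Q{\left(q \right)} = \left(q + \frac{1}{2 q}\right)^{2}$ ($Q{\left(q \right)} = \left(\frac{1}{2 q} + q\right)^{2} = \left(q + \frac{1}{2 q}\right)^{2}$)
$\left(\left(Q{\left(J \right)} - 2484\right) + 3404\right) \left(835 - 3482\right) = \left(\left(\left(-6 + \frac{1}{2 \left(-6\right)}\right)^{2} - 2484\right) + 3404\right) \left(835 - 3482\right) = \left(\left(\left(-6 + \frac{1}{2} \left(- \frac{1}{6}\right)\right)^{2} - 2484\right) + 3404\right) \left(-2647\right) = \left(\left(\left(-6 - \frac{1}{12}\right)^{2} - 2484\right) + 3404\right) \left(-2647\right) = \left(\left(\left(- \frac{73}{12}\right)^{2} - 2484\right) + 3404\right) \left(-2647\right) = \left(\left(\frac{5329}{144} - 2484\right) + 3404\right) \left(-2647\right) = \left(- \frac{352367}{144} + 3404\right) \left(-2647\right) = \frac{137809}{144} \left(-2647\right) = - \frac{364780423}{144}$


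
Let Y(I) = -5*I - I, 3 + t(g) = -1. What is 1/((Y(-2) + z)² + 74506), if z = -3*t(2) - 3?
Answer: 1/74947 ≈ 1.3343e-5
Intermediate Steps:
t(g) = -4 (t(g) = -3 - 1 = -4)
z = 9 (z = -3*(-4) - 3 = 12 - 3 = 9)
Y(I) = -6*I
1/((Y(-2) + z)² + 74506) = 1/((-6*(-2) + 9)² + 74506) = 1/((12 + 9)² + 74506) = 1/(21² + 74506) = 1/(441 + 74506) = 1/74947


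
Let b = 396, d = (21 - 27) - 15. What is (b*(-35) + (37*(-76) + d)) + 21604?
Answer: 4911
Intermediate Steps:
d = -21 (d = -6 - 15 = -21)
(b*(-35) + (37*(-76) + d)) + 21604 = (396*(-35) + (37*(-76) - 21)) + 21604 = (-13860 + (-2812 - 21)) + 21604 = (-13860 - 2833) + 21604 = -16693 + 21604 = 4911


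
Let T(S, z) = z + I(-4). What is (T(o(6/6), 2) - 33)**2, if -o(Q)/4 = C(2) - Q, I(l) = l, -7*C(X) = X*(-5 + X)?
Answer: 1225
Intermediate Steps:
C(X) = -X*(-5 + X)/7
o(Q) = -24/7 + 4*Q (o(Q) = -4*((1/7)*2*(5 - 1*2) - Q) = -4*((1/7)*2*(5 - 2) - Q) = -4*((1/7)*2*3 - Q) = -4*(6/7 - Q) = -24/7 + 4*Q)
T(S, z) = -4 + z (T(S, z) = z - 4 = -4 + z)
(T(o(6/6), 2) - 33)**2 = ((-4 + 2) - 33)**2 = (-2 - 33)**2 = (-35)**2 = 1225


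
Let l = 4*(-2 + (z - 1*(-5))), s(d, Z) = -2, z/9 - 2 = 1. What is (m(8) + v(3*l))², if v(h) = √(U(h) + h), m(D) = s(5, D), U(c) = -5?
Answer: (2 - √355)² ≈ 283.63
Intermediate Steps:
z = 27 (z = 18 + 9*1 = 18 + 9 = 27)
l = 120 (l = 4*(-2 + (27 - 1*(-5))) = 4*(-2 + (27 + 5)) = 4*(-2 + 32) = 4*30 = 120)
m(D) = -2
v(h) = √(-5 + h)
(m(8) + v(3*l))² = (-2 + √(-5 + 3*120))² = (-2 + √(-5 + 360))² = (-2 + √355)²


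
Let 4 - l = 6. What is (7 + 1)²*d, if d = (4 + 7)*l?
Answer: -1408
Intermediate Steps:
l = -2 (l = 4 - 1*6 = 4 - 6 = -2)
d = -22 (d = (4 + 7)*(-2) = 11*(-2) = -22)
(7 + 1)²*d = (7 + 1)²*(-22) = 8²*(-22) = 64*(-22) = -1408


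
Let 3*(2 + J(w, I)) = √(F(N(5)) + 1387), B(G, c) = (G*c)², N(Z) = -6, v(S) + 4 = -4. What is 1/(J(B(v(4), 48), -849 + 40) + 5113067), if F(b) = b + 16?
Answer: 46017585/235290903246628 - 3*√1397/235290903246628 ≈ 1.9558e-7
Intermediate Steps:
v(S) = -8 (v(S) = -4 - 4 = -8)
F(b) = 16 + b
B(G, c) = G²*c²
J(w, I) = -2 + √1397/3 (J(w, I) = -2 + √((16 - 6) + 1387)/3 = -2 + √(10 + 1387)/3 = -2 + √1397/3)
1/(J(B(v(4), 48), -849 + 40) + 5113067) = 1/((-2 + √1397/3) + 5113067) = 1/(5113065 + √1397/3)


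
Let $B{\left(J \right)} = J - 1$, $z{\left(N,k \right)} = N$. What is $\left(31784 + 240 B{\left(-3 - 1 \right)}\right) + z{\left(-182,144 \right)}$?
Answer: $30402$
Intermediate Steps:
$B{\left(J \right)} = -1 + J$
$\left(31784 + 240 B{\left(-3 - 1 \right)}\right) + z{\left(-182,144 \right)} = \left(31784 + 240 \left(-1 - 4\right)\right) - 182 = \left(31784 + 240 \left(-5\right)\right) - 182 = \left(31784 - 1200\right) - 182 = 30584 - 182 = 30402$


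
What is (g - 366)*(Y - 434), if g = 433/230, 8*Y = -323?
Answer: 2763651/16 ≈ 1.7273e+5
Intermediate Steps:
Y = -323/8 (Y = (⅛)*(-323) = -323/8 ≈ -40.375)
g = 433/230 (g = 433*(1/230) = 433/230 ≈ 1.8826)
(g - 366)*(Y - 434) = (433/230 - 366)*(-323/8 - 434) = -83747/230*(-3795/8) = 2763651/16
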